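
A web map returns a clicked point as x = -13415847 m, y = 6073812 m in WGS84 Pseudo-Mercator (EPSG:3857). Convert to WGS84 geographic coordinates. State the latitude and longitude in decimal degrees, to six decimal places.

R = 6378137 m. λ = x/R = -120.51660410°.
φ = 2·arctan(exp(y/R)) − 90° = 2·arctan(2.59163) − 90° = 47.80100031°.

lat 47.801000°, lon -120.516604°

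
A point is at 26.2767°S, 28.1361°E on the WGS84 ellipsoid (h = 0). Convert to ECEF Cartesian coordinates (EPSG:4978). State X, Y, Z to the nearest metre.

X 5046552 m, Y 2698695 m, Z -2806582 m

WGS84: a = 6378137 m, e² = 0.006694380; N(φ) = a/√(1−e²sin²φ) = 6382325.261 m.
X = (N+h)·cosφ·cosλ = 5046551.705 m; Y = (N+h)·cosφ·sinλ = 2698695.215 m; Z = (N(1−e²)+h)·sinφ = -2806582.483 m.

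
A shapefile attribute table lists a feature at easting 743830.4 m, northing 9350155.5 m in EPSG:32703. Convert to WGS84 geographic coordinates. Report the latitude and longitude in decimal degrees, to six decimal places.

lat -5.874800°, lon -162.797800°

Zone 3S: λ₀ = -165°, k₀ = 0.9996, false easting 500000 m, false northing 10000000 m.
Meridian distance M = (N − FN)/k₀ = -650104.5 m.
Inverse transverse Mercator on WGS84 gives φ = -5.87479981°, λ = -162.79780031°.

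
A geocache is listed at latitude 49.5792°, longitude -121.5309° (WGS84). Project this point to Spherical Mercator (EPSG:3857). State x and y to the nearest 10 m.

Web Mercator is spherical with R = a = 6378137 m.
x = R·λ = 6378137 × -2.121114348 = -13528757.904 m.
y = R·ln tan(π/4 + φ/2) = 6378137 × 0.999307027 = 6373717.122 m.

x -13528760 m, y 6373720 m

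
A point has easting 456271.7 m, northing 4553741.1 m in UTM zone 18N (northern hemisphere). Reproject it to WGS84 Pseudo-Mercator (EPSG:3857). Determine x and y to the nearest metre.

x -8406959 m, y 5032097 m

Unproject from UTM 18N (λ₀ = -75°) → φ = 41.13380009°, λ = -75.52100057°.
Web Mercator (R = 6378137 m): x = -8406959.328 m, y = 5032097.223 m.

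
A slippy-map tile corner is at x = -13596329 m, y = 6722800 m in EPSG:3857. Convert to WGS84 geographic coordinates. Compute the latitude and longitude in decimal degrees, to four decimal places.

lat 51.5703°, lon -122.1379°

R = 6378137 m. λ = x/R = -122.13790149°.
φ = 2·arctan(exp(y/R)) − 90° = 2·arctan(2.86921) − 90° = 51.57030001°.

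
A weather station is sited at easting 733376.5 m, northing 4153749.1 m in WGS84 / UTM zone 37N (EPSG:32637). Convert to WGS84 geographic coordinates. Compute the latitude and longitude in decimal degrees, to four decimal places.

Zone 37N: λ₀ = 39°, k₀ = 0.9996, false easting 500000 m.
Meridian distance M = (N − FN)/k₀ = 4155411.3 m.
Inverse transverse Mercator on WGS84 gives φ = 37.50120020°, λ = 41.64010034°.

lat 37.5012°, lon 41.6401°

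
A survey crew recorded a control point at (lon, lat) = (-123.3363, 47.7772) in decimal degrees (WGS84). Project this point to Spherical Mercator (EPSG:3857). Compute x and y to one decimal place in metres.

Web Mercator is spherical with R = a = 6378137 m.
x = R·λ = 6378137 × -2.152624522 = -13729734.112 m.
y = R·ln tan(π/4 + φ/2) = 6378137 × 0.951667951 = 6069868.570 m.

x -13729734.1 m, y 6069868.6 m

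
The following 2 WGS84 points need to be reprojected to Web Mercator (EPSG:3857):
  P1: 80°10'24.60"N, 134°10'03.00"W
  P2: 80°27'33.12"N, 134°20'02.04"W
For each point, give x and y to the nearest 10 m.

Web Mercator: x = R·λ, y = R·ln tan(π/4+φ/2), R = 6378137 m.
P1 (80.1735°, -134.1675°) → (-14935457.781, 15650901.902) m.
P2 (80.4592°, -134.3339°) → (-14953981.344, 15839990.755) m.

P1: x -14935460 m, y 15650900 m; P2: x -14953980 m, y 15839990 m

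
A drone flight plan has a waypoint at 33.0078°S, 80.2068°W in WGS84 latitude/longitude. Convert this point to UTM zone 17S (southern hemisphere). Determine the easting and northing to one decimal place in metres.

Zone 17 central meridian λ₀ = 6×17 − 183 = -81°; Δλ = +0.7932°.
Transverse Mercator on WGS84 with k₀ = 0.9996 gives E = 574091.888 m, N = 6347568.953 m.

E 574091.9 m, N 6347569.0 m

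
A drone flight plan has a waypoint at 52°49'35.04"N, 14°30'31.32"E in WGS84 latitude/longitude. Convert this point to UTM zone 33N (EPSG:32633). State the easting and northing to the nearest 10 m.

E 466900 m, N 5853070 m

Zone 33 central meridian λ₀ = 6×33 − 183 = 15°; Δλ = -0.4913°.
Transverse Mercator on WGS84 with k₀ = 0.9996 gives E = 466896.688 m, N = 5853072.333 m.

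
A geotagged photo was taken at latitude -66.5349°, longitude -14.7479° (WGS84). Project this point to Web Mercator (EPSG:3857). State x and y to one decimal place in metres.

Web Mercator is spherical with R = a = 6378137 m.
x = R·λ = 6378137 × -0.257399413 = -1641728.718 m.
y = R·ln tan(π/4 + φ/2) = 6378137 × -1.571744409 = -10024801.171 m.

x -1641728.7 m, y -10024801.2 m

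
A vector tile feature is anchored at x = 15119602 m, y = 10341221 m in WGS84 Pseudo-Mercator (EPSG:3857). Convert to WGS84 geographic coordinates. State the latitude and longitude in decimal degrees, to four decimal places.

R = 6378137 m. λ = x/R = 135.82169566°.
φ = 2·arctan(exp(y/R)) − 90° = 2·arctan(5.05994) − 90° = 67.64129859°.

lat 67.6413°, lon 135.8217°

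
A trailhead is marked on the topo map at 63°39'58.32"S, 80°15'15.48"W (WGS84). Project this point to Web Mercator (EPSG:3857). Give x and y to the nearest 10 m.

x -8933870 m, y -9265500 m

Web Mercator is spherical with R = a = 6378137 m.
x = R·λ = 6378137 × -1.400701774 = -8933867.810 m.
y = R·ln tan(π/4 + φ/2) = 6378137 × -1.452697104 = -9265501.151 m.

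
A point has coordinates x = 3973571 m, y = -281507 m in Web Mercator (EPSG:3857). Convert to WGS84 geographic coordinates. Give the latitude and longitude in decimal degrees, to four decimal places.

lat -2.5280°, lon 35.6952°

R = 6378137 m. λ = x/R = 35.69519562°.
φ = 2·arctan(exp(y/R)) − 90° = 2·arctan(0.95682) − 90° = -2.52799978°.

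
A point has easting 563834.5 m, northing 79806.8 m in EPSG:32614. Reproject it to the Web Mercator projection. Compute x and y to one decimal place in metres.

Unproject from UTM 14N (λ₀ = -99°) → φ = 0.72200034°, λ = -98.42629987°.
Web Mercator (R = 6378137 m): x = -10956765.582 m, y = 80374.837 m.

x -10956765.6 m, y 80374.8 m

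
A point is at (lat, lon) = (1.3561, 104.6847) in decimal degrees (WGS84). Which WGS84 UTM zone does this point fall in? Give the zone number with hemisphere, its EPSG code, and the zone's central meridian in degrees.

UTM zone = ⌊(λ + 180)/6⌋ + 1; 104.6847° ∈ [102°, 108°) → zone 48.
Hemisphere: N (φ ≥ 0).
Central meridian λ₀ = 6×48 − 183 = 105°.
EPSG code: 32648.

Zone 48N (EPSG:32648), central meridian 105°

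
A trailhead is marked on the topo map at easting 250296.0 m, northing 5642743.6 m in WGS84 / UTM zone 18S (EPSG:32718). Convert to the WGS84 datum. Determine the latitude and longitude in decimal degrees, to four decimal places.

Zone 18S: λ₀ = -75°, k₀ = 0.9996, false easting 500000 m, false northing 10000000 m.
Meridian distance M = (N − FN)/k₀ = -4359000.0 m.
Inverse transverse Mercator on WGS84 gives φ = -39.32869997°, λ = -77.89689962°.

lat -39.3287°, lon -77.8969°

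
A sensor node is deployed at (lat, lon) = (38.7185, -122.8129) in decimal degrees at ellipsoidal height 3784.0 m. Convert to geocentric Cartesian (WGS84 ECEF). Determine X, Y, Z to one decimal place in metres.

WGS84: a = 6378137 m, e² = 0.006694380; N(φ) = a/√(1−e²sin²φ) = 6386506.037 m.
X = (N+h)·cosφ·cosλ = -2701839.068 m; Y = (N+h)·cosφ·sinλ = -4190361.317 m; Z = (N(1−e²)+h)·sinφ = 3970349.790 m.

X -2701839.1 m, Y -4190361.3 m, Z 3970349.8 m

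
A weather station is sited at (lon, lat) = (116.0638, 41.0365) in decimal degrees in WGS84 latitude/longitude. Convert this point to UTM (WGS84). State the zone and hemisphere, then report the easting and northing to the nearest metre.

Zone 50N: E 421307 m, N 4543231 m

Longitude 116.0638° lies in the 6° band [114°, 120°), giving zone 50; latitude is north of the equator, so 50N.
Zone 50 central meridian λ₀ = 6×50 − 183 = 117°; Δλ = -0.9362°.
Transverse Mercator on WGS84 with k₀ = 0.9996 gives E = 421307.107 m, N = 4543231.038 m.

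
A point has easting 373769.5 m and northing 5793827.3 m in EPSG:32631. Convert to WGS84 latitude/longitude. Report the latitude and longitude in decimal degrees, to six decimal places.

lat 52.280300°, lon 1.149601°

Zone 31N: λ₀ = 3°, k₀ = 0.9996, false easting 500000 m.
Meridian distance M = (N − FN)/k₀ = 5796145.8 m.
Inverse transverse Mercator on WGS84 gives φ = 52.28029979°, λ = 1.14960054°.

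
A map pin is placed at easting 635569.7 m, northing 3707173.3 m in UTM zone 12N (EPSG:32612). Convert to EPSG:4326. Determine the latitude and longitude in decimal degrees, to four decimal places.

lat 33.4955°, lon -109.5406°

Zone 12N: λ₀ = -111°, k₀ = 0.9996, false easting 500000 m.
Meridian distance M = (N − FN)/k₀ = 3708656.8 m.
Inverse transverse Mercator on WGS84 gives φ = 33.49550018°, λ = -109.54060006°.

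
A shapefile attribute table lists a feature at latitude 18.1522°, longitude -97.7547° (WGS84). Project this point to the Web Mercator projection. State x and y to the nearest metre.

x -10882003 m, y 2055371 m

Web Mercator is spherical with R = a = 6378137 m.
x = R·λ = 6378137 × -1.706141374 = -10882003.427 m.
y = R·ln tan(π/4 + φ/2) = 6378137 × 0.322252564 = 2055371.000 m.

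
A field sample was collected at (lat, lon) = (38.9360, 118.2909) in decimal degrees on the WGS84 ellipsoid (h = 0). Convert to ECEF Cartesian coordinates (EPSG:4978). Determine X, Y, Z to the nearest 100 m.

X -2354500 m, Y 4374400 m, Z 3986800 m

WGS84: a = 6378137 m, e² = 0.006694380; N(φ) = a/√(1−e²sin²φ) = 6386585.518 m.
X = (N+h)·cosφ·cosλ = -2354478.558 m; Y = (N+h)·cosφ·sinλ = 4374405.479 m; Z = (N(1−e²)+h)·sinφ = 3986792.942 m.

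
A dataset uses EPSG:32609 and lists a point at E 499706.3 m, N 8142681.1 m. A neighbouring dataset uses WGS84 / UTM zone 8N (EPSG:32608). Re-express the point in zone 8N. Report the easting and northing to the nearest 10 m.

UTM 9N → geographic: φ = 73.37830035°, λ = -129.00919864°.
UTM 8N (λ₀ = -135°) forward: E = 690986.481 m, N = 8152258.713 m.

E 690990 m, N 8152260 m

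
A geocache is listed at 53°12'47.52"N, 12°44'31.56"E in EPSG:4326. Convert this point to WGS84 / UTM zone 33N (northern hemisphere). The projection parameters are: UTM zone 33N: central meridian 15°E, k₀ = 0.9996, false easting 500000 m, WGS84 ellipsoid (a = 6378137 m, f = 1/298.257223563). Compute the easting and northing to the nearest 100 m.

E 349200 m, N 5898400 m

Zone 33 central meridian λ₀ = 6×33 − 183 = 15°; Δλ = -2.2579°.
Transverse Mercator on WGS84 with k₀ = 0.9996 gives E = 349229.986 m, N = 5898367.416 m.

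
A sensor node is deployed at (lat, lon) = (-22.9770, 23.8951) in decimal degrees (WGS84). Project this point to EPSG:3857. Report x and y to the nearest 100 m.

x 2660000 m, y -2629200 m

Web Mercator is spherical with R = a = 6378137 m.
x = R·λ = 6378137 × 0.417048170 = 2659990.364 m.
y = R·ln tan(π/4 + φ/2) = 6378137 × -0.412226550 = -2629237.414 m.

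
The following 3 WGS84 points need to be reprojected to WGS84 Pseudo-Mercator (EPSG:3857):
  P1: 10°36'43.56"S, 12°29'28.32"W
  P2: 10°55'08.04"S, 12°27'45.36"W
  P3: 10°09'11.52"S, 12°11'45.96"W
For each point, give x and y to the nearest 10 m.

Web Mercator: x = R·λ, y = R·ln tan(π/4+φ/2), R = 6378137 m.
P1 (-10.6121°, -12.4912°) → (-1390514.023, -1188146.352) m.
P2 (-10.9189°, -12.4626°) → (-1387330.286, -1222911.079) m.
P3 (-10.1532°, -12.1961°) → (-1357663.642, -1136211.313) m.

P1: x -1390510 m, y -1188150 m; P2: x -1387330 m, y -1222910 m; P3: x -1357660 m, y -1136210 m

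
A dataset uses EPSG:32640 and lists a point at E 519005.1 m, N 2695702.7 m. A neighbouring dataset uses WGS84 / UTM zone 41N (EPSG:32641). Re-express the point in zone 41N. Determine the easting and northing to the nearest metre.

E -90154 m, N 2708073 m

UTM 40N → geographic: φ = 24.37449961°, λ = 57.18739987°.
UTM 41N (λ₀ = 63°) forward: E = -90154.240 m, N = 2708072.743 m.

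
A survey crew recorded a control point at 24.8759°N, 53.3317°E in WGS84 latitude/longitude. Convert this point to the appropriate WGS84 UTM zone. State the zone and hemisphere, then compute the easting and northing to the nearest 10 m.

Longitude 53.3317° lies in the 6° band [48°, 54°), giving zone 39; latitude is north of the equator, so 39N.
Zone 39 central meridian λ₀ = 6×39 − 183 = 51°; Δλ = +2.3317°.
Transverse Mercator on WGS84 with k₀ = 0.9996 gives E = 735569.261 m, N = 2753223.532 m.

Zone 39N: E 735570 m, N 2753220 m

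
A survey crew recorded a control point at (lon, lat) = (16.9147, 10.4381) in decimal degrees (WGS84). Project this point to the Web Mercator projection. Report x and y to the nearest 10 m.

Web Mercator is spherical with R = a = 6378137 m.
x = R·λ = 6378137 × 0.295217207 = 1882935.791 m.
y = R·ln tan(π/4 + φ/2) = 6378137 × 0.183195388 = 1168445.282 m.

x 1882940 m, y 1168450 m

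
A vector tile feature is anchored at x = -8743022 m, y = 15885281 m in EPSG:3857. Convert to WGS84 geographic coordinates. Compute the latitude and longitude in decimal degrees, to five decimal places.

lat 80.52640°, lon -78.53990°

R = 6378137 m. λ = x/R = -78.53990292°.
φ = 2·arctan(exp(y/R)) − 90° = 2·arctan(12.06831) − 90° = 80.52639963°.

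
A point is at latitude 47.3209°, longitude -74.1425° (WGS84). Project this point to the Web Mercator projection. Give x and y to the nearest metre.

Web Mercator is spherical with R = a = 6378137 m.
x = R·λ = 6378137 × -1.294030741 = -8253505.346 m.
y = R·ln tan(π/4 + φ/2) = 6378137 × 0.939868699 = 5994611.325 m.

x -8253505 m, y 5994611 m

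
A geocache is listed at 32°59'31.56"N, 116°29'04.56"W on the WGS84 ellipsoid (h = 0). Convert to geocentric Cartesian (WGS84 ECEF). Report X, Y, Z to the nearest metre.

WGS84: a = 6378137 m, e² = 0.006694380; N(φ) = a/√(1−e²sin²φ) = 6384476.491 m.
X = (N+h)·cosφ·cosλ = -2388079.663 m; Y = (N+h)·cosφ·sinλ = -4792972.520 m; Z = (N(1−e²)+h)·sinφ = 3453223.812 m.

X -2388080 m, Y -4792973 m, Z 3453224 m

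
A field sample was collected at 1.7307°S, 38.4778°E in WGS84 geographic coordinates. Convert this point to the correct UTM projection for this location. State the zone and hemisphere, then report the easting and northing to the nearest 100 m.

Longitude 38.4778° lies in the 6° band [36°, 42°), giving zone 37; latitude is south of the equator, so 37S.
Zone 37 central meridian λ₀ = 6×37 − 183 = 39°; Δλ = -0.5222°.
Transverse Mercator on WGS84 with k₀ = 0.9996 gives E = 441917.736 m, N = 9808697.071 m.

Zone 37S: E 441900 m, N 9808700 m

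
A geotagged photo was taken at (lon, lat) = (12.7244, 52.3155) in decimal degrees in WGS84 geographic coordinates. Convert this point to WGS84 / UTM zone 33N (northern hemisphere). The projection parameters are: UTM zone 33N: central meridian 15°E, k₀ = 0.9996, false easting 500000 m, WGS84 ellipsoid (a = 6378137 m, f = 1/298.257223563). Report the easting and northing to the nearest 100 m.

Zone 33 central meridian λ₀ = 6×33 − 183 = 15°; Δλ = -2.2756°.
Transverse Mercator on WGS84 with k₀ = 0.9996 gives E = 344889.723 m, N = 5798568.191 m.

E 344900 m, N 5798600 m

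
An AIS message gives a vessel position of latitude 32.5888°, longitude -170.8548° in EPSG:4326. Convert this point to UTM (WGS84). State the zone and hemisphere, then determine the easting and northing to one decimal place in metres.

Longitude -170.8548° lies in the 6° band [-174°, -168°), giving zone 2; latitude is north of the equator, so 2N.
Zone 2 central meridian λ₀ = 6×2 − 183 = -171°; Δλ = +0.1452°.
Transverse Mercator on WGS84 with k₀ = 0.9996 gives E = 513626.554 m, N = 3605712.073 m.

Zone 2N: E 513626.6 m, N 3605712.1 m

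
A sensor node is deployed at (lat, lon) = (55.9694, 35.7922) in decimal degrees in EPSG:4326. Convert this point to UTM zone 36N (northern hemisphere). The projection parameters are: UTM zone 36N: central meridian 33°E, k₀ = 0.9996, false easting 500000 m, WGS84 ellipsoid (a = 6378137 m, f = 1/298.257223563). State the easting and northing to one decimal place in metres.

E 674255.2 m, N 6206193.9 m

Zone 36 central meridian λ₀ = 6×36 − 183 = 33°; Δλ = +2.7922°.
Transverse Mercator on WGS84 with k₀ = 0.9996 gives E = 674255.230 m, N = 6206193.858 m.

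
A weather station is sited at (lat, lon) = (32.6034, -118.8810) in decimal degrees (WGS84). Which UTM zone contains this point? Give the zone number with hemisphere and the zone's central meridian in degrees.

Zone 11N, central meridian -117°

UTM zone = ⌊(λ + 180)/6⌋ + 1; -118.8810° ∈ [-120°, -114°) → zone 11.
Hemisphere: N (φ ≥ 0).
Central meridian λ₀ = 6×11 − 183 = -117°.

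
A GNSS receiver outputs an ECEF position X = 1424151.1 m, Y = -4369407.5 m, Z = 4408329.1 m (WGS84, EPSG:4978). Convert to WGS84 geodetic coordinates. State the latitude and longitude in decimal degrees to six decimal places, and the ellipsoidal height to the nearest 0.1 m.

lat 44.000500°, lon -71.947300°, h 284.4 m

λ = atan2(Y, X) = -71.94730009°; p = √(X²+Y²) = 4595642.3 m.
Bowring's method on WGS84 (a = 6378137 m, b = 6356752.314 m) gives φ = 44.00049994°, h = 284.352 m.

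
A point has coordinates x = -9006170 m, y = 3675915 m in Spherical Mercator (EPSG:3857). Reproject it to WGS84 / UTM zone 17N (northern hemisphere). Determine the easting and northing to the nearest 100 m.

E 509200 m, N 3466400 m

Web Mercator inverse (R = 6378137 m) → φ = 31.33179943°, λ = -80.90380162°.
UTM 17N forward: E = 509151.730 m, N = 3466378.587 m.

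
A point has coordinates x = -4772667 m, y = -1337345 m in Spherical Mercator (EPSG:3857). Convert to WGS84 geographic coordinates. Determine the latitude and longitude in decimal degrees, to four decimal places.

lat -11.9265°, lon -42.8736°

R = 6378137 m. λ = x/R = -42.87359712°.
φ = 2·arctan(exp(y/R)) − 90° = 2·arctan(0.81085) − 90° = -11.92650199°.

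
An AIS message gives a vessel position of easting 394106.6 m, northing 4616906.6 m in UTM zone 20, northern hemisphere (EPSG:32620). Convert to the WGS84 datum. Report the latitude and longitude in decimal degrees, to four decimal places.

lat 41.6969°, lon -64.2726°

Zone 20N: λ₀ = -63°, k₀ = 0.9996, false easting 500000 m.
Meridian distance M = (N − FN)/k₀ = 4618754.1 m.
Inverse transverse Mercator on WGS84 gives φ = 41.69689997°, λ = -64.27260010°.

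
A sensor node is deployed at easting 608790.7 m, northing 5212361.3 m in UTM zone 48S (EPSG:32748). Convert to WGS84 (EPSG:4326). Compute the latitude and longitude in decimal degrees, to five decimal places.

Zone 48S: λ₀ = 105°, k₀ = 0.9996, false easting 500000 m, false northing 10000000 m.
Meridian distance M = (N − FN)/k₀ = -4789554.5 m.
Inverse transverse Mercator on WGS84 gives φ = -43.23370026°, λ = 106.33979965°.

lat -43.23370°, lon 106.33980°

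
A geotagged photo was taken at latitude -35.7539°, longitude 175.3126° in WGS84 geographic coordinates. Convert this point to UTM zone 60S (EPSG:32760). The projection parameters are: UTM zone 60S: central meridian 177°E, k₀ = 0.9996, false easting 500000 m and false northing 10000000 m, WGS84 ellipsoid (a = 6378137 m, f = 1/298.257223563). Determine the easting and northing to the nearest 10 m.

Zone 60 central meridian λ₀ = 6×60 − 183 = 177°; Δλ = -1.6874°.
Transverse Mercator on WGS84 with k₀ = 0.9996 gives E = 347440.487 m, N = 6042034.216 m.

E 347440 m, N 6042030 m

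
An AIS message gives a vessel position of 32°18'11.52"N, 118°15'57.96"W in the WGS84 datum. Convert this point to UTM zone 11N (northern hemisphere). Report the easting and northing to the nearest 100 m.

E 380800 m, N 3574700 m

Zone 11 central meridian λ₀ = 6×11 − 183 = -117°; Δλ = -1.2661°.
Transverse Mercator on WGS84 with k₀ = 0.9996 gives E = 380801.111 m, N = 3574747.808 m.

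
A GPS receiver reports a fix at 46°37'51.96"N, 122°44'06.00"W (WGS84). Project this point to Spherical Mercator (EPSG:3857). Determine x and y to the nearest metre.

Web Mercator is spherical with R = a = 6378137 m.
x = R·λ = 6378137 × -2.142129857 = -13662797.703 m.
y = R·ln tan(π/4 + φ/2) = 6378137 × 0.922223325 = 5882066.711 m.

x -13662798 m, y 5882067 m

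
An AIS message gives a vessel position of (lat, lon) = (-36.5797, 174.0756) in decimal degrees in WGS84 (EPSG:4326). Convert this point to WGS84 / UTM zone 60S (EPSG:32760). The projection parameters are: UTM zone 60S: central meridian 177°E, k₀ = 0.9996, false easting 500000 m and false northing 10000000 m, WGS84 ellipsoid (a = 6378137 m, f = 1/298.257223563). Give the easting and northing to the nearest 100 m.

E 238300 m, N 5947800 m

Zone 60 central meridian λ₀ = 6×60 − 183 = 177°; Δλ = -2.9244°.
Transverse Mercator on WGS84 with k₀ = 0.9996 gives E = 238340.042 m, N = 5947769.766 m.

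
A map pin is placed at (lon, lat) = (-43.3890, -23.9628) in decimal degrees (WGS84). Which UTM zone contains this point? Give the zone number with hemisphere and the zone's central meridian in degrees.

Zone 23S, central meridian -45°

UTM zone = ⌊(λ + 180)/6⌋ + 1; -43.3890° ∈ [-48°, -42°) → zone 23.
Hemisphere: S (φ < 0).
Central meridian λ₀ = 6×23 − 183 = -45°.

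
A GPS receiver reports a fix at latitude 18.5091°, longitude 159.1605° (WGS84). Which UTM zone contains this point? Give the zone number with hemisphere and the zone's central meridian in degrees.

UTM zone = ⌊(λ + 180)/6⌋ + 1; 159.1605° ∈ [156°, 162°) → zone 57.
Hemisphere: N (φ ≥ 0).
Central meridian λ₀ = 6×57 − 183 = 159°.

Zone 57N, central meridian 159°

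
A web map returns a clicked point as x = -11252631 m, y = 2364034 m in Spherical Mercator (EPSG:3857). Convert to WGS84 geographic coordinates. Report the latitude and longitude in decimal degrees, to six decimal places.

R = 6378137 m. λ = x/R = -101.08410414°.
φ = 2·arctan(exp(y/R)) − 90° = 2·arctan(1.44867) − 90° = 20.76629937°.

lat 20.766299°, lon -101.084104°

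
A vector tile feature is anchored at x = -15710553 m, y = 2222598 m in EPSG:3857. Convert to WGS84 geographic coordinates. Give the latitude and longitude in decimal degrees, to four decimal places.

R = 6378137 m. λ = x/R = -141.13029882°.
φ = 2·arctan(exp(y/R)) − 90° = 2·arctan(1.41690) − 90° = 19.57370311°.

lat 19.5737°, lon -141.1303°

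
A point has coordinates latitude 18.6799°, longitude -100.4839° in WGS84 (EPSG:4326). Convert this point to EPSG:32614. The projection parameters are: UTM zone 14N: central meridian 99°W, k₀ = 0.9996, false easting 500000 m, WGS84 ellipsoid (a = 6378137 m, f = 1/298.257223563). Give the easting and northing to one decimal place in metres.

Zone 14 central meridian λ₀ = 6×14 − 183 = -99°; Δλ = -1.4839°.
Transverse Mercator on WGS84 with k₀ = 0.9996 gives E = 343509.471 m, N = 2066058.844 m.

E 343509.5 m, N 2066058.8 m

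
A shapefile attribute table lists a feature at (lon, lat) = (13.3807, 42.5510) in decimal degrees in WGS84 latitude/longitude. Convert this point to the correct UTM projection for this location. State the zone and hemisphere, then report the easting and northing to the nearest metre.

Zone 33N: E 367055 m, N 4712227 m

Longitude 13.3807° lies in the 6° band [12°, 18°), giving zone 33; latitude is north of the equator, so 33N.
Zone 33 central meridian λ₀ = 6×33 − 183 = 15°; Δλ = -1.6193°.
Transverse Mercator on WGS84 with k₀ = 0.9996 gives E = 367055.017 m, N = 4712226.682 m.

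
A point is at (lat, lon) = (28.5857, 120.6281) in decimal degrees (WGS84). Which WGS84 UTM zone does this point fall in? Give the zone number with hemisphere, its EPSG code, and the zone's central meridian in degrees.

UTM zone = ⌊(λ + 180)/6⌋ + 1; 120.6281° ∈ [120°, 126°) → zone 51.
Hemisphere: N (φ ≥ 0).
Central meridian λ₀ = 6×51 − 183 = 123°.
EPSG code: 32651.

Zone 51N (EPSG:32651), central meridian 123°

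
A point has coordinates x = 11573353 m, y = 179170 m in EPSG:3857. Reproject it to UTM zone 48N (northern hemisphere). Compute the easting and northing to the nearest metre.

Web Mercator inverse (R = 6378137 m) → φ = 1.60929985°, λ = 103.96519888°.
UTM 48N forward: E = 384891.368 m, N = 177905.651 m.

E 384891 m, N 177906 m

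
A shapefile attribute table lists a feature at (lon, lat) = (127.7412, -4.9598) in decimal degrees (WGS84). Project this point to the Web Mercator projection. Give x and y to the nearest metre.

Web Mercator is spherical with R = a = 6378137 m.
x = R·λ = 6378137 × 2.229504530 = 14220085.337 m.
y = R·ln tan(π/4 + φ/2) = 6378137 × -0.086673155 = -552813.257 m.

x 14220085 m, y -552813 m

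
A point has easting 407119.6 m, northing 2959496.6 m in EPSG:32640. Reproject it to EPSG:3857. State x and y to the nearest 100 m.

Unproject from UTM 40N (λ₀ = 57°) → φ = 26.75370027°, λ = 56.06590028°.
Web Mercator (R = 6378137 m): x = 6241227.470 m, y = 3092733.409 m.

x 6241200 m, y 3092700 m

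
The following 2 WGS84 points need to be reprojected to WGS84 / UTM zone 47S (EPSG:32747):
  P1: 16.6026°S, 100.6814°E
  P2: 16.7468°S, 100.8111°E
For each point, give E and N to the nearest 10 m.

UTM zone 47S: λ₀ = 99°, k₀ = 0.9996.
P1 (-16.6026°, 100.6814°) → (679368.251, 8163654.321) m.
P2 (-16.7468°, 100.8111°) → (693063.330, 8147575.435) m.

P1: E 679370 m, N 8163650 m; P2: E 693060 m, N 8147580 m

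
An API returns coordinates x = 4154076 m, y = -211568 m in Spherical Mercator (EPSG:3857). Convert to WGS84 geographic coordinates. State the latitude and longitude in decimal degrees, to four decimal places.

R = 6378137 m. λ = x/R = 37.31669962°.
φ = 2·arctan(exp(y/R)) − 90° = 2·arctan(0.96737) − 90° = -1.90019925°.

lat -1.9002°, lon 37.3167°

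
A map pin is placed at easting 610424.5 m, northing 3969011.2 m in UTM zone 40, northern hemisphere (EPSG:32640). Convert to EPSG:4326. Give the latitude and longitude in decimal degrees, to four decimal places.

Zone 40N: λ₀ = 57°, k₀ = 0.9996, false easting 500000 m.
Meridian distance M = (N − FN)/k₀ = 3970599.4 m.
Inverse transverse Mercator on WGS84 gives φ = 35.85909998°, λ = 58.22300025°.

lat 35.8591°, lon 58.2230°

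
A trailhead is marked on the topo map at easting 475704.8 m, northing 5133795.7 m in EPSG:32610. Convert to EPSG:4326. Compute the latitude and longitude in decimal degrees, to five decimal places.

lat 46.35730°, lon -123.31580°

Zone 10N: λ₀ = -123°, k₀ = 0.9996, false easting 500000 m.
Meridian distance M = (N − FN)/k₀ = 5135850.0 m.
Inverse transverse Mercator on WGS84 gives φ = 46.35730026°, λ = -123.31579943°.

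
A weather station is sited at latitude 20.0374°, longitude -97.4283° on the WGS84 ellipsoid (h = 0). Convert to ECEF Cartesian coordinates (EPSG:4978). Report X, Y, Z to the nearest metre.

WGS84: a = 6378137 m, e² = 0.006694380; N(φ) = a/√(1−e²sin²φ) = 6380644.782 m.
X = (N+h)·cosφ·cosλ = -774990.833 m; Y = (N+h)·cosφ·sinλ = -5944110.424 m; Z = (N(1−e²)+h)·sinφ = 2171586.981 m.

X -774991 m, Y -5944110 m, Z 2171587 m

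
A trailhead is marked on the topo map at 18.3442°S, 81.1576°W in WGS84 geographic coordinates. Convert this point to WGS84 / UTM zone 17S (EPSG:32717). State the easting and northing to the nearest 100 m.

Zone 17 central meridian λ₀ = 6×17 − 183 = -81°; Δλ = -0.1576°.
Transverse Mercator on WGS84 with k₀ = 0.9996 gives E = 483348.702 m, N = 7971725.620 m.

E 483300 m, N 7971700 m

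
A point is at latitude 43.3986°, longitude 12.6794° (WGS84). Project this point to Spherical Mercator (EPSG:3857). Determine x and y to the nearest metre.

Web Mercator is spherical with R = a = 6378137 m.
x = R·λ = 6378137 × 0.221297277 = 1411464.352 m.
y = R·ln tan(π/4 + φ/2) = 6378137 × 0.842384066 = 5372840.978 m.

x 1411464 m, y 5372841 m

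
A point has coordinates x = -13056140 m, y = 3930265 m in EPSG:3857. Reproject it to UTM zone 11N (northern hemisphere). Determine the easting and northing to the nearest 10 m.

Web Mercator inverse (R = 6378137 m) → φ = 33.26299946°, λ = -117.28530114°.
UTM 11N forward: E = 473427.665 m, N = 3680479.992 m.

E 473430 m, N 3680480 m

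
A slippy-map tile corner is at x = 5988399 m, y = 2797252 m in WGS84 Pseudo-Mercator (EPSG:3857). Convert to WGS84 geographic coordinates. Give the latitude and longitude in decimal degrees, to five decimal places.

lat 24.35930°, lon 53.79470°

R = 6378137 m. λ = x/R = 53.79470349°.
φ = 2·arctan(exp(y/R)) − 90° = 2·arctan(1.55049) − 90° = 24.35930081°.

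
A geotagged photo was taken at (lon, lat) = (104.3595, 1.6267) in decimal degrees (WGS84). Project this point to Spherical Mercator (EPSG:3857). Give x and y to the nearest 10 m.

Web Mercator is spherical with R = a = 6378137 m.
x = R·λ = 6378137 × 1.821416881 = 11617246.399 m.
y = R·ln tan(π/4 + φ/2) = 6378137 × 0.028395086 = 181107.748 m.

x 11617250 m, y 181110 m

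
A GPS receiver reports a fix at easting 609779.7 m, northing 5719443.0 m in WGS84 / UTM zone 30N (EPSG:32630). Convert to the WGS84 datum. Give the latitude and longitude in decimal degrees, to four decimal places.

lat 51.6153°, lon -1.4144°

Zone 30N: λ₀ = -3°, k₀ = 0.9996, false easting 500000 m.
Meridian distance M = (N − FN)/k₀ = 5721731.7 m.
Inverse transverse Mercator on WGS84 gives φ = 51.61529980°, λ = -1.41440008°.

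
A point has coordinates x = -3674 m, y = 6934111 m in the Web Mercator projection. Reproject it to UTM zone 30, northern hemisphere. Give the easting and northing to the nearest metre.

Web Mercator inverse (R = 6378137 m) → φ = 52.73489809°, λ = -0.03300410°.
UTM 30N forward: E = 700309.819 m, N = 5846909.955 m.

E 700310 m, N 5846910 m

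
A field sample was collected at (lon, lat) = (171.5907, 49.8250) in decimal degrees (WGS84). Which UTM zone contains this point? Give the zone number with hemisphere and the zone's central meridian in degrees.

Zone 59N, central meridian 171°

UTM zone = ⌊(λ + 180)/6⌋ + 1; 171.5907° ∈ [168°, 174°) → zone 59.
Hemisphere: N (φ ≥ 0).
Central meridian λ₀ = 6×59 − 183 = 171°.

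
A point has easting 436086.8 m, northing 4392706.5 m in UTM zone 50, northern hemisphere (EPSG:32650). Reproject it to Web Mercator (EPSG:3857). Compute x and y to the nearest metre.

x 12941414 m, y 4819809 m

Unproject from UTM 50N (λ₀ = 117°) → φ = 39.68179965°, λ = 116.25470038°.
Web Mercator (R = 6378137 m): x = 12941414.049 m, y = 4819809.443 m.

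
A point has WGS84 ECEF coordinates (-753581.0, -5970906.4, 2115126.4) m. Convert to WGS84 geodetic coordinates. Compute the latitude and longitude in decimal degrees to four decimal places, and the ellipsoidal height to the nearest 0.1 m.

lat 19.4847°, lon -97.1932°, h 3359.9 m

λ = atan2(Y, X) = -97.19320043°; p = √(X²+Y²) = 6018272.8 m.
Bowring's method on WGS84 (a = 6378137 m, b = 6356752.314 m) gives φ = 19.48470008°, h = 3359.859 m.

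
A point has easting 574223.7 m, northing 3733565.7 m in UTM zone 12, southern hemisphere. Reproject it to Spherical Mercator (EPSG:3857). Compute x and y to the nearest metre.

x -12222112 m, y -7665947 m

Unproject from UTM 12S (λ₀ = -111°) → φ = -56.53640040°, λ = -109.79309993°.
Web Mercator (R = 6378137 m): x = -12222111.977 m, y = -7665947.372 m.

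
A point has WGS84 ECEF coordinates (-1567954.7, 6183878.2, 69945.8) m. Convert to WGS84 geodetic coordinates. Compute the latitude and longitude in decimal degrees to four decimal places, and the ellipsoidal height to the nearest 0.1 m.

lat 0.6324°, lon 104.2278°, h 1812.6 m

λ = atan2(Y, X) = 104.22780021°; p = √(X²+Y²) = 6379563.6 m.
Bowring's method on WGS84 (a = 6378137 m, b = 6356752.314 m) gives φ = 0.63240012°, h = 1812.601 m.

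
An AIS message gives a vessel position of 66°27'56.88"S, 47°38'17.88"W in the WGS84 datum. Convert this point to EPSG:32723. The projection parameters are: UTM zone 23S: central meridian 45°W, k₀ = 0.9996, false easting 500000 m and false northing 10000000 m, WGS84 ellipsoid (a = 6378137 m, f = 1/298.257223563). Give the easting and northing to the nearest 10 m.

E 382470 m, N 2625690 m

Zone 23 central meridian λ₀ = 6×23 − 183 = -45°; Δλ = -2.6383°.
Transverse Mercator on WGS84 with k₀ = 0.9996 gives E = 382472.953 m, N = 2625687.596 m.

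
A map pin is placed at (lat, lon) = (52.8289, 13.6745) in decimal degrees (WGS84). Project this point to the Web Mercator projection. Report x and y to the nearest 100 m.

x 1522200 m, y 6951400 m

Web Mercator is spherical with R = a = 6378137 m.
x = R·λ = 6378137 × 0.238665049 = 1522238.377 m.
y = R·ln tan(π/4 + φ/2) = 6378137 × 1.089881191 = 6951411.550 m.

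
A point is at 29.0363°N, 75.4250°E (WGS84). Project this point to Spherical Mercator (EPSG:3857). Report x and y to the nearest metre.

x 8396273 m, y 3380267 m

Web Mercator is spherical with R = a = 6378137 m.
x = R·λ = 6378137 × 1.316414588 = 8396272.593 m.
y = R·ln tan(π/4 + φ/2) = 6378137 × 0.529977174 = 3380267.023 m.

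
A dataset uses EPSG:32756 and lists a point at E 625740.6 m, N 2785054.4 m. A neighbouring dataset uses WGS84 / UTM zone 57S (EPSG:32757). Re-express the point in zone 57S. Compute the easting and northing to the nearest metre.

E 343251 m, N 2783581 m

UTM 56S → geographic: φ = -65.03440024°, λ = 155.67050046°.
UTM 57S (λ₀ = 159°) forward: E = 343250.678 m, N = 2783581.142 m.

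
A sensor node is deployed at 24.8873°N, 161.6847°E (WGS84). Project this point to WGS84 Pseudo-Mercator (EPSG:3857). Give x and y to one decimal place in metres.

Web Mercator is spherical with R = a = 6378137 m.
x = R·λ = 6378137 × 2.821930365 = 17998658.473 m.
y = R·ln tan(π/4 + φ/2) = 6378137 × 0.448705994 = 2861908.304 m.

x 17998658.5 m, y 2861908.3 m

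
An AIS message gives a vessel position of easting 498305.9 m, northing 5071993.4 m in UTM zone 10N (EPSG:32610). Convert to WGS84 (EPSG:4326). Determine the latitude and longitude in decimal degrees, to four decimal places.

Zone 10N: λ₀ = -123°, k₀ = 0.9996, false easting 500000 m.
Meridian distance M = (N − FN)/k₀ = 5074023.0 m.
Inverse transverse Mercator on WGS84 gives φ = 45.80150003°, λ = -123.02180064°.

lat 45.8015°, lon -123.0218°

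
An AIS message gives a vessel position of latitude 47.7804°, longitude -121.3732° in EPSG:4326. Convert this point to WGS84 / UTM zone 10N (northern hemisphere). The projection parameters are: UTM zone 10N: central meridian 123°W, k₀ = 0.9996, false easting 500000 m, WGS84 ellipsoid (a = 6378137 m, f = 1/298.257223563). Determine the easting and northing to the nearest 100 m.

Zone 10 central meridian λ₀ = 6×10 − 183 = -123°; Δλ = +1.6268°.
Transverse Mercator on WGS84 with k₀ = 0.9996 gives E = 621864.503 m, N = 5293174.462 m.

E 621900 m, N 5293200 m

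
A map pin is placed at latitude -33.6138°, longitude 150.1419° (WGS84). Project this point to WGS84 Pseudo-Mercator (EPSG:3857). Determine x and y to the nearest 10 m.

Web Mercator is spherical with R = a = 6378137 m.
x = R·λ = 6378137 × 2.620470500 = 16713719.855 m.
y = R·ln tan(π/4 + φ/2) = 6378137 × -0.623546020 = -3977061.940 m.

x 16713720 m, y -3977060 m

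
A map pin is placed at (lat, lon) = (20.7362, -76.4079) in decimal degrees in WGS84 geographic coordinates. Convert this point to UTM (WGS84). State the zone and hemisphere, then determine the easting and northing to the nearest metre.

Longitude -76.4079° lies in the 6° band [-78°, -72°), giving zone 18; latitude is north of the equator, so 18N.
Zone 18 central meridian λ₀ = 6×18 − 183 = -75°; Δλ = -1.4079°.
Transverse Mercator on WGS84 with k₀ = 0.9996 gives E = 353411.946 m, N = 2293590.388 m.

Zone 18N: E 353412 m, N 2293590 m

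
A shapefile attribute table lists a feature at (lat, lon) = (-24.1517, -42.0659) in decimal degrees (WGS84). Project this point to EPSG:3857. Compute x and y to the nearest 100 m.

Web Mercator is spherical with R = a = 6378137 m.
x = R·λ = 6378137 × -0.734188458 = -4682754.568 m.
y = R·ln tan(π/4 + φ/2) = 6378137 × -0.434594669 = -2771904.340 m.

x -4682800 m, y -2771900 m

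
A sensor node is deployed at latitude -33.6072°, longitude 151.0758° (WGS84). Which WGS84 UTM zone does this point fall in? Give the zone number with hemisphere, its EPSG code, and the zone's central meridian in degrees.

Zone 56S (EPSG:32756), central meridian 153°

UTM zone = ⌊(λ + 180)/6⌋ + 1; 151.0758° ∈ [150°, 156°) → zone 56.
Hemisphere: S (φ < 0).
Central meridian λ₀ = 6×56 − 183 = 153°.
EPSG code: 32756.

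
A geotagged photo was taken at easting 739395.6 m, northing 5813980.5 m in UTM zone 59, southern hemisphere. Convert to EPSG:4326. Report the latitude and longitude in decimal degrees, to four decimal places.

lat -37.7902°, lon 173.7187°

Zone 59S: λ₀ = 171°, k₀ = 0.9996, false easting 500000 m, false northing 10000000 m.
Meridian distance M = (N − FN)/k₀ = -4187694.6 m.
Inverse transverse Mercator on WGS84 gives φ = -37.79019975°, λ = 173.71870009°.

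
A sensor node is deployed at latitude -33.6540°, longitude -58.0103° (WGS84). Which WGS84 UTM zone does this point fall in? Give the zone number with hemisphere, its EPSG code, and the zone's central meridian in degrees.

Zone 21S (EPSG:32721), central meridian -57°

UTM zone = ⌊(λ + 180)/6⌋ + 1; -58.0103° ∈ [-60°, -54°) → zone 21.
Hemisphere: S (φ < 0).
Central meridian λ₀ = 6×21 − 183 = -57°.
EPSG code: 32721.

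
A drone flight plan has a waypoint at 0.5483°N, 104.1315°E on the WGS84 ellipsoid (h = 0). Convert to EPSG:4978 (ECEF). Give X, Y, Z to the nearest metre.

WGS84: a = 6378137 m, e² = 0.006694380; N(φ) = a/√(1−e²sin²φ) = 6378138.955 m.
X = (N+h)·cosφ·cosλ = -1557139.778 m; Y = (N+h)·cosφ·sinλ = 6184840.087 m; Z = (N(1−e²)+h)·sinφ = 60626.969 m.

X -1557140 m, Y 6184840 m, Z 60627 m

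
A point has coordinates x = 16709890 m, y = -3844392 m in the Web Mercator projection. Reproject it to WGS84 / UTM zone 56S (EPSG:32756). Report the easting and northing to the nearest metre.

Web Mercator inverse (R = 6378137 m) → φ = -32.61560196°, λ = 150.10749583°.
UTM 56S forward: E = 228580.041 m, N = 6387631.463 m.

E 228580 m, N 6387631 m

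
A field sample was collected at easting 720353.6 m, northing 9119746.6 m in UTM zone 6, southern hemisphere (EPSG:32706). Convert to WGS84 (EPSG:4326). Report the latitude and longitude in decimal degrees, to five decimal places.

lat -7.95860°, lon -145.00100°

Zone 6S: λ₀ = -147°, k₀ = 0.9996, false easting 500000 m, false northing 10000000 m.
Meridian distance M = (N − FN)/k₀ = -880605.6 m.
Inverse transverse Mercator on WGS84 gives φ = -7.95859990°, λ = -145.00100024°.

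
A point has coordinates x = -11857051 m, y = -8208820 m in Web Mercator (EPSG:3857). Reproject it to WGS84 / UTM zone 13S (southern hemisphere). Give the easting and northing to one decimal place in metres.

Web Mercator inverse (R = 6378137 m) → φ = -59.13129938°, λ = -106.51370138°.
UTM 13S forward: E = 413370.443 m, N = 3444345.249 m.

E 413370.4 m, N 3444345.2 m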